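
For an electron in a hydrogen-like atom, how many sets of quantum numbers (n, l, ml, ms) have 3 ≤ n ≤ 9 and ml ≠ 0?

476

Treat each shell separately and count matching orbitals:
n=3 → 6; n=4 → 12; n=5 → 20; n=6 → 30; n=7 → 42; n=8 → 56; n=9 → 72.
Orbitals: 6 + 12 + 20 + 30 + 42 + 56 + 72 = 238. Including both spin states (ms = ±1/2) gives 2 × 238 = 476 states.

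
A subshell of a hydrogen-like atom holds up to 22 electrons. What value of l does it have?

2(2l+1) = 22 ⇒ 2l+1 = 11 ⇒ l = 5.

l = 5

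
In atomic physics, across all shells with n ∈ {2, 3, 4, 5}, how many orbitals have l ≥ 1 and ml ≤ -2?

10

Per-shell orbital counts meeting the constraint:
n=3 → 1; n=4 → 3; n=5 → 6.
Total orbitals: 1 + 3 + 6 = 10.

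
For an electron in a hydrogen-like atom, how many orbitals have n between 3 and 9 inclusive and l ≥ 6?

Work shell by shell — for each n, count the (l, ml) pairs that satisfy l ≥ 6:
n=7 → 13; n=8 → 28; n=9 → 45.
Total orbitals: 13 + 28 + 45 = 86.

86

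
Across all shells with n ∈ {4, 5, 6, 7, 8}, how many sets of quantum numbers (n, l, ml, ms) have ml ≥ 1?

Per-shell orbital counts meeting the constraint:
n=4 → 6; n=5 → 10; n=6 → 15; n=7 → 21; n=8 → 28.
Orbitals: 6 + 10 + 15 + 21 + 28 = 80. Including both spin states (ms = ±1/2) gives 2 × 80 = 160 states.

160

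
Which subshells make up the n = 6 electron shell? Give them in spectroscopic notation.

6s, 6p, 6d, 6f, 6g, 6h

For n = 6, l runs from 0 to 5. In spectroscopic notation l = 0,1,2,… ↔ s,p,d,f,g,h,i, so the subshells are 6s, 6p, 6d, 6f, 6g, 6h.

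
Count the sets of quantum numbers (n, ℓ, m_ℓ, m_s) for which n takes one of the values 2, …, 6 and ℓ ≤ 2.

80

Work shell by shell — for each n, count the (ℓ, m_ℓ) pairs that satisfy ℓ ≤ 2:
n=2 → 4; n=3 → 9; n=4 → 9; n=5 → 9; n=6 → 9.
Orbitals: 4 + 9 + 9 + 9 + 9 = 40. Including both spin states (m_s = ±1/2) gives 2 × 40 = 80 states.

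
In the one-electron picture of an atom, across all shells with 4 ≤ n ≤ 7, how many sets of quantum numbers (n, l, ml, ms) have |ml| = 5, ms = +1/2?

Work shell by shell — for each n, count the (l, ml) pairs that satisfy |ml| = 5:
n=6 → 2; n=7 → 4.
Orbitals: 2 + 4 = 6. With ms fixed to +1/2 there is one state per orbital, so 6 states.

6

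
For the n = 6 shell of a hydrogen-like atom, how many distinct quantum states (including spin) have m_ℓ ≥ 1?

For n = 6, ℓ ranges over 0 … 5.
The (ℓ, m_ℓ) pairs meeting m_ℓ ≥ 1 give: ℓ=1 → 1; ℓ=2 → 2; ℓ=3 → 3; ℓ=4 → 4; ℓ=5 → 5.
Orbitals: 1 + 2 + 3 + 4 + 5 = 15. Each orbital carries two spin states, so 15 × 2 = 30 states.

30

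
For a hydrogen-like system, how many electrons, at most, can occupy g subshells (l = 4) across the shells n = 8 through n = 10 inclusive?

A g subshell (l = 4) exists for every n ≥ 5, so shells n = 8, 9, 10 each contribute one — 3 subshells.
Since each g subshell holds 2(2·4+1) = 18 electrons, the total is 3 × 18 = 54.

54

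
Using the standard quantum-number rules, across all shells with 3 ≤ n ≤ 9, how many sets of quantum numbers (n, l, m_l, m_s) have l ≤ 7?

Go shell by shell, enumerating (l, m_l) with l ≤ 7:
n=3 → 9; n=4 → 16; n=5 → 25; n=6 → 36; n=7 → 49; n=8 → 64; n=9 → 64.
Orbitals: 9 + 16 + 25 + 36 + 49 + 64 + 64 = 263. Including both spin states (m_s = ±1/2) gives 2 × 263 = 526 states.

526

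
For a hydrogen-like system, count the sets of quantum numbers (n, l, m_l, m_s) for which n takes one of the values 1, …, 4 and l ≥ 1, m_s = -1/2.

Work shell by shell — for each n, count the (l, m_l) pairs that satisfy l ≥ 1:
n=2 → 3; n=3 → 8; n=4 → 15.
Orbitals: 3 + 8 + 15 = 26. With m_s fixed to -1/2 there is one state per orbital, so 26 states.

26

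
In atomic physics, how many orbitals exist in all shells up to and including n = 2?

Total orbitals = 1² + 2² = 5.

5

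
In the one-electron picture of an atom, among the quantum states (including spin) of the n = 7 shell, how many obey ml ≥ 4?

The (l, ml) pairs meeting ml ≥ 4 give: l=4 → 1; l=5 → 2; l=6 → 3.
Orbitals: 1 + 2 + 3 = 6. Each orbital carries two spin states, so 6 × 2 = 12 states.

12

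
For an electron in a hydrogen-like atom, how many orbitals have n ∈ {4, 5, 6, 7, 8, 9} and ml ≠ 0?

Work shell by shell — for each n, count the (l, ml) pairs that satisfy ml ≠ 0:
n=4 → 12; n=5 → 20; n=6 → 30; n=7 → 42; n=8 → 56; n=9 → 72.
Total orbitals: 12 + 20 + 30 + 42 + 56 + 72 = 232.

232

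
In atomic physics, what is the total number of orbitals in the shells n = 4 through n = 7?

126

Shell n has n² orbitals: 4²=16 + 5²=25 + 6²=36 + 7²=49 = 126 orbitals.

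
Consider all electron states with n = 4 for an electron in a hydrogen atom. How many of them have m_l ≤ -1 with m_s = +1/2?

For n = 4, l ranges over 0 … 3.
Orbitals with m_l ≤ -1, by l: l=1 → 1; l=2 → 2; l=3 → 3.
Orbitals: 1 + 2 + 3 = 6. With m_s fixed to a single value there is one state per orbital, giving 6 states.

6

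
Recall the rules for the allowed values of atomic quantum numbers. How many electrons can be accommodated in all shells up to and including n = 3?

Total orbitals = 1² + 2² + 3² = 14. Doubling for spin gives 28 electrons.

28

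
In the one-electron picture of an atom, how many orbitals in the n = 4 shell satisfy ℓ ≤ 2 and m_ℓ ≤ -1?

3

Contributions: ℓ=1 → 1; ℓ=2 → 2.
Total orbitals: 1 + 2 = 3.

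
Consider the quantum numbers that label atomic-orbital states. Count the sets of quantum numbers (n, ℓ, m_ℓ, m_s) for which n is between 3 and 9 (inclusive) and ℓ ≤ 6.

Per-shell orbital counts meeting the constraint:
n=3 → 9; n=4 → 16; n=5 → 25; n=6 → 36; n=7 → 49; n=8 → 49; n=9 → 49.
Orbitals: 9 + 16 + 25 + 36 + 49 + 49 + 49 = 233. Including both spin states (m_s = ±1/2) gives 2 × 233 = 466 states.

466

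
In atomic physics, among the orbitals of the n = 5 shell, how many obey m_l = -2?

3

The n = 5 shell has l = 0 through 4; check each.
Contributions: l=2 → 1; l=3 → 1; l=4 → 1.
Total orbitals: 1 + 1 + 1 = 3.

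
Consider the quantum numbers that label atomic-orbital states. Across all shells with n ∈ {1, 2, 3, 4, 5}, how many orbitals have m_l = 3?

Work shell by shell — for each n, count the (l, m_l) pairs that satisfy m_l = 3:
n=4 → 1; n=5 → 2.
Total orbitals: 1 + 2 = 3.

3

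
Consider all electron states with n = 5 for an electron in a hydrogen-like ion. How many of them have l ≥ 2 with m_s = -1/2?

With n = 5 the allowed l are 0, 1, …, 4.
The (l, m_l) pairs meeting l ≥ 2 give: l=2 → 5; l=3 → 7; l=4 → 9.
Orbitals: 5 + 7 + 9 = 21. With m_s fixed to a single value there is one state per orbital, giving 21 states.

21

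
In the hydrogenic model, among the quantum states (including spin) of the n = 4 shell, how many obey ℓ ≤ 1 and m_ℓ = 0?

4

For n = 4, ℓ ranges over 0 … 3.
Per ℓ-value: ℓ=0 → 1; ℓ=1 → 1.
Orbitals: 1 + 1 = 2. Each orbital carries two spin states, so 2 × 2 = 4 states.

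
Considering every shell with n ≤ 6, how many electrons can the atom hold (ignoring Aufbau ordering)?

182

Total orbitals = 1² + 2² + 3² + 4² + 5² + 6² = 91. Doubling for spin gives 182 electrons.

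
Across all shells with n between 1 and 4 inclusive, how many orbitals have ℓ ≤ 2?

Work shell by shell — for each n, count the (ℓ, m_ℓ) pairs that satisfy ℓ ≤ 2:
n=1 → 1; n=2 → 4; n=3 → 9; n=4 → 9.
Total orbitals: 1 + 4 + 9 + 9 = 23.

23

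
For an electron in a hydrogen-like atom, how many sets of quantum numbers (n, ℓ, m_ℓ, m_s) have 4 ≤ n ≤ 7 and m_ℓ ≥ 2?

Per-shell orbital counts meeting the constraint:
n=4 → 3; n=5 → 6; n=6 → 10; n=7 → 15.
Orbitals: 3 + 6 + 10 + 15 = 34. Including both spin states (m_s = ±1/2) gives 2 × 34 = 68 states.

68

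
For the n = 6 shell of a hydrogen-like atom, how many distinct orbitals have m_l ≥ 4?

3

With n = 6 the allowed l are 0, 1, …, 5.
Orbitals with m_l ≥ 4, by l: l=4 → 1; l=5 → 2.
Total orbitals: 1 + 2 = 3.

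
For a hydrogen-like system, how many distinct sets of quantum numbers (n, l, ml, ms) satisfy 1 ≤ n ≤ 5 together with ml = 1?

20

Work shell by shell — for each n, count the (l, ml) pairs that satisfy ml = 1:
n=2 → 1; n=3 → 2; n=4 → 3; n=5 → 4.
Orbitals: 1 + 2 + 3 + 4 = 10. Including both spin states (ms = ±1/2) gives 2 × 10 = 20 states.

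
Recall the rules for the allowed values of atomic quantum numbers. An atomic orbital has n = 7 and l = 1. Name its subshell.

l = 1 corresponds to the letter 'p', so the subshell is 7p.

7p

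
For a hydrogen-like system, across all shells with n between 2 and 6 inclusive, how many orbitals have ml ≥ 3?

Treat each shell separately and count matching orbitals:
n=4 → 1; n=5 → 3; n=6 → 6.
Total orbitals: 1 + 3 + 6 = 10.

10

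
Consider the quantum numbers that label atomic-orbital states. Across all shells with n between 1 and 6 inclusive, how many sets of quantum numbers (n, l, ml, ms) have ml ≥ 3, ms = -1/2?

Count contributing orbitals for each principal shell:
n=4 → 1; n=5 → 3; n=6 → 6.
Orbitals: 1 + 3 + 6 = 10. With ms fixed to -1/2 there is one state per orbital, so 10 states.

10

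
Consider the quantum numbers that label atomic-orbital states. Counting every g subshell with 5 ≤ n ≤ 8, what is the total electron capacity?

A g subshell (l = 4) exists for every n ≥ 5, so shells n = 5, 6, 7, 8 each contribute one — 4 subshells.
Since each g subshell holds 2(2·4+1) = 18 electrons, the total is 4 × 18 = 72.

72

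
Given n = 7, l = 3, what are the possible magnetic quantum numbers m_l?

m_l takes every integer from −l to +l. With l = 3 that gives the 7 values -3, -2, -1, 0, 1, 2, 3.

-3, -2, -1, 0, 1, 2, 3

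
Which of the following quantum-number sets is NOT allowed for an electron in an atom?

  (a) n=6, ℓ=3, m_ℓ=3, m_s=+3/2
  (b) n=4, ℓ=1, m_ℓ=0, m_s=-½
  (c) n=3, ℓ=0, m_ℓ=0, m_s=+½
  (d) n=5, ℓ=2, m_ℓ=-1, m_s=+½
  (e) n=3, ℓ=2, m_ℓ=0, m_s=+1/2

(a) has m_s = +3/2, but an electron's spin must be ±1/2.
The remaining sets (b), (c), (d), (e) satisfy all four rules.

(a)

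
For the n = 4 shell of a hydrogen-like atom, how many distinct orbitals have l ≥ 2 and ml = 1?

2

The (l, ml) pairs meeting l ≥ 2 and ml = 1 give: l=2 → 1; l=3 → 1.
Total orbitals: 1 + 1 = 2.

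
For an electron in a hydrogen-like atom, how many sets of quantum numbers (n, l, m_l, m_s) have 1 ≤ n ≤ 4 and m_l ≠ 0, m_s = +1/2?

Treat each shell separately and count matching orbitals:
n=2 → 2; n=3 → 6; n=4 → 12.
Orbitals: 2 + 6 + 12 = 20. With m_s fixed to +1/2 there is one state per orbital, so 20 states.

20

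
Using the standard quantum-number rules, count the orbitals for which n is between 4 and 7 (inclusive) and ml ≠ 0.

Count contributing orbitals for each principal shell:
n=4 → 12; n=5 → 20; n=6 → 30; n=7 → 42.
Total orbitals: 12 + 20 + 30 + 42 = 104.

104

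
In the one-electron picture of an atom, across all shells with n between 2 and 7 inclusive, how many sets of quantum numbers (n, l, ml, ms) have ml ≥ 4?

Treat each shell separately and count matching orbitals:
n=5 → 1; n=6 → 3; n=7 → 6.
Orbitals: 1 + 3 + 6 = 10. Including both spin states (ms = ±1/2) gives 2 × 10 = 20 states.

20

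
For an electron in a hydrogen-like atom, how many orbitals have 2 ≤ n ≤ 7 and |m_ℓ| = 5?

6

Per-shell orbital counts meeting the constraint:
n=6 → 2; n=7 → 4.
Total orbitals: 2 + 4 = 6.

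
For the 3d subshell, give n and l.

The leading integer gives n = 3; the letter 'd' means l = 2.

n = 3, l = 2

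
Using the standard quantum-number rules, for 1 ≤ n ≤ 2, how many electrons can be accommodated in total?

10

Total orbitals = 1² + 2² = 5. Doubling for spin gives 10 electrons.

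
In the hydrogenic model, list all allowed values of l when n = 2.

l is an integer with 0 ≤ l ≤ n−1, so for n = 2: l = 0, 1.

0, 1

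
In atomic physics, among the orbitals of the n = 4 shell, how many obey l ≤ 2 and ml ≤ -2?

1

The n = 4 shell has l = 0 through 3; check each.
The (l, ml) pairs meeting l ≤ 2 and ml ≤ -2 give: l=2 → 1.
Total orbitals: 1.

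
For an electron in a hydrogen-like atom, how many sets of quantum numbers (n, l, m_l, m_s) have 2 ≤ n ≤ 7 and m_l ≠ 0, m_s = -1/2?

112

For each n in the range, tally the orbitals obeying m_l ≠ 0:
n=2 → 2; n=3 → 6; n=4 → 12; n=5 → 20; n=6 → 30; n=7 → 42.
Orbitals: 2 + 6 + 12 + 20 + 30 + 42 = 112. With m_s fixed to -1/2 there is one state per orbital, so 112 states.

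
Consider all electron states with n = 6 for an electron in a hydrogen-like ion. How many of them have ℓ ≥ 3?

54

With n = 6 the allowed ℓ are 0, 1, …, 5.
Per ℓ-value: ℓ=3 → 7; ℓ=4 → 9; ℓ=5 → 11.
Orbitals: 7 + 9 + 11 = 27. Each orbital carries two spin states, so 27 × 2 = 54 states.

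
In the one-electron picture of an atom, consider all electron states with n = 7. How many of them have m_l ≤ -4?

Orbitals with m_l ≤ -4, by l: l=4 → 1; l=5 → 2; l=6 → 3.
Orbitals: 1 + 2 + 3 = 6. Each orbital carries two spin states, so 6 × 2 = 12 states.

12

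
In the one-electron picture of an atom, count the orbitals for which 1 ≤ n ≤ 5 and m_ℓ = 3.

Treat each shell separately and count matching orbitals:
n=4 → 1; n=5 → 2.
Total orbitals: 1 + 2 = 3.

3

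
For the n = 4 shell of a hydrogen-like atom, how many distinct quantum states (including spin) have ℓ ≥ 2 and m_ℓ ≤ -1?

10

The n = 4 shell has ℓ = 0 through 3; check each.
Contributions: ℓ=2 → 2; ℓ=3 → 3.
Orbitals: 2 + 3 = 5. Each orbital carries two spin states, so 5 × 2 = 10 states.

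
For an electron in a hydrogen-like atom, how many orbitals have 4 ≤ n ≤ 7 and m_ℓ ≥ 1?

Work shell by shell — for each n, count the (ℓ, m_ℓ) pairs that satisfy m_ℓ ≥ 1:
n=4 → 6; n=5 → 10; n=6 → 15; n=7 → 21.
Total orbitals: 6 + 10 + 15 + 21 = 52.

52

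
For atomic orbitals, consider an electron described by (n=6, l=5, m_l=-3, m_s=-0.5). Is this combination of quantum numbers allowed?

Allowed

n = 6 is a positive integer. l = 5 satisfies 0 ≤ l ≤ n−1 = 5. m_l = -3 lies in the range −l … +l (here −5 … 5). m_s = -1/2 is one of ±1/2.
All four constraints are satisfied.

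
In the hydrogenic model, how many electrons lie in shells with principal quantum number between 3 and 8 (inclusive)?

398

Shell n has n² orbitals: 3²=9 + 4²=16 + 5²=25 + 6²=36 + 7²=49 + 8²=64 = 199 orbitals.
Two spin states per orbital: 2 × 199 = 398 electrons.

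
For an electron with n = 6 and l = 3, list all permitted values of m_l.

-3, -2, -1, 0, 1, 2, 3

m_l takes every integer from −l to +l. With l = 3 that gives the 7 values -3, -2, -1, 0, 1, 2, 3.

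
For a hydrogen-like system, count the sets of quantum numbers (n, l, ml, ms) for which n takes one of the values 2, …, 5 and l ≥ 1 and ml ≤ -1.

For each n in the range, tally the orbitals obeying l ≥ 1 and ml ≤ -1:
n=2 → 1; n=3 → 3; n=4 → 6; n=5 → 10.
Orbitals: 1 + 3 + 6 + 10 = 20. Including both spin states (ms = ±1/2) gives 2 × 20 = 40 states.

40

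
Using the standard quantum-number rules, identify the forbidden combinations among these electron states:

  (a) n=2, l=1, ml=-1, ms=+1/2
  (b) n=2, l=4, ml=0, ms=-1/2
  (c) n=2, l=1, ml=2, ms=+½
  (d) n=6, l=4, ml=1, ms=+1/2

(b) and (c)

(b) has l = 4 ≥ n = 2, violating 0 ≤ l ≤ n−1.
(c) has |ml| = 2 > l = 1, violating −l ≤ ml ≤ l.
The remaining sets (a), (d) satisfy all four rules.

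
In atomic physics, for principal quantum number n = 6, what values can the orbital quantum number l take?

0, 1, 2, 3, 4, 5

l is an integer with 0 ≤ l ≤ n−1, so for n = 6: l = 0, 1, 2, 3, 4, 5.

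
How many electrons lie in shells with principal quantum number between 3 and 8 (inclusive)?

Shell n has n² orbitals: 3²=9 + 4²=16 + 5²=25 + 6²=36 + 7²=49 + 8²=64 = 199 orbitals.
Two spin states per orbital: 2 × 199 = 398 electrons.

398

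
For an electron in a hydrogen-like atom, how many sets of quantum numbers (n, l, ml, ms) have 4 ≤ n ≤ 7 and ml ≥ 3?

40

Per-shell orbital counts meeting the constraint:
n=4 → 1; n=5 → 3; n=6 → 6; n=7 → 10.
Orbitals: 1 + 3 + 6 + 10 = 20. Including both spin states (ms = ±1/2) gives 2 × 20 = 40 states.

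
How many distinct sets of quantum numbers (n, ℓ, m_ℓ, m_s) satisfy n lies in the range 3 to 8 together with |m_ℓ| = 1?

Count contributing orbitals for each principal shell:
n=3 → 4; n=4 → 6; n=5 → 8; n=6 → 10; n=7 → 12; n=8 → 14.
Orbitals: 4 + 6 + 8 + 10 + 12 + 14 = 54. Including both spin states (m_s = ±1/2) gives 2 × 54 = 108 states.

108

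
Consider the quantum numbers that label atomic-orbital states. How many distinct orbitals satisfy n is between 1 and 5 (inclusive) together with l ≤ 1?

17

Per-shell orbital counts meeting the constraint:
n=1 → 1; n=2 → 4; n=3 → 4; n=4 → 4; n=5 → 4.
Total orbitals: 1 + 4 + 4 + 4 + 4 = 17.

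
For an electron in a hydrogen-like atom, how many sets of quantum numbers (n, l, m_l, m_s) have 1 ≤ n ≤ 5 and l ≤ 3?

92

Count contributing orbitals for each principal shell:
n=1 → 1; n=2 → 4; n=3 → 9; n=4 → 16; n=5 → 16.
Orbitals: 1 + 4 + 9 + 16 + 16 = 46. Including both spin states (m_s = ±1/2) gives 2 × 46 = 92 states.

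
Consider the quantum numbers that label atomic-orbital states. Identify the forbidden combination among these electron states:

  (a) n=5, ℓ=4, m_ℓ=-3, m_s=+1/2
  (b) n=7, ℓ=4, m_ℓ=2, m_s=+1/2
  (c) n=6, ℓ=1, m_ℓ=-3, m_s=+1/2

(c) has |m_ℓ| = 3 > ℓ = 1, violating −ℓ ≤ m_ℓ ≤ ℓ.
The remaining sets (a), (b) satisfy all four rules.

(c)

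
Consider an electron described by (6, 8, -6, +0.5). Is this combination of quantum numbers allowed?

Not allowed

The orbital quantum number must satisfy 0 ≤ l ≤ n−1. With n = 6 the allowed l values are 0, 1, 2, 3, 4, 5, so l = 8 is out of range.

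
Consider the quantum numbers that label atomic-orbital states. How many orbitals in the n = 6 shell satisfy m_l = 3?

With n = 6 the allowed l are 0, 1, …, 5.
Contributions: l=3 → 1; l=4 → 1; l=5 → 1.
Total orbitals: 1 + 1 + 1 = 3.

3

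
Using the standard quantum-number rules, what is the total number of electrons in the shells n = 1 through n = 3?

28

Shell n has n² orbitals: 1²=1 + 2²=4 + 3²=9 = 14 orbitals.
Two spin states per orbital: 2 × 14 = 28 electrons.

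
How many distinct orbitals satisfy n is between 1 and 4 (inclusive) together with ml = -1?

6

Treat each shell separately and count matching orbitals:
n=2 → 1; n=3 → 2; n=4 → 3.
Total orbitals: 1 + 2 + 3 = 6.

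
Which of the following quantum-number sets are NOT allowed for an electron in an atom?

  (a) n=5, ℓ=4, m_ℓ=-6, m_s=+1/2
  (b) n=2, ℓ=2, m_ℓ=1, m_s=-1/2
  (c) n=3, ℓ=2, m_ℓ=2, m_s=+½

(a) has |m_ℓ| = 6 > ℓ = 4, violating −ℓ ≤ m_ℓ ≤ ℓ.
(b) has ℓ = 2 ≥ n = 2, violating 0 ≤ ℓ ≤ n−1.
The remaining set (c) satisfies all four rules.

(a) and (b)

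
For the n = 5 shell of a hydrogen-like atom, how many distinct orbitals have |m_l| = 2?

6

Go through l = 0, …, 4 (the values permitted for n = 5).
Per l-value: l=2 → 2; l=3 → 2; l=4 → 2.
Total orbitals: 2 + 2 + 2 = 6.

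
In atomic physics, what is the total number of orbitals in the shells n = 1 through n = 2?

5

Shell n has n² orbitals: 1²=1 + 2²=4 = 5 orbitals.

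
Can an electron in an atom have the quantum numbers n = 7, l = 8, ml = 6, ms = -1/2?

The orbital quantum number must satisfy 0 ≤ l ≤ n−1. With n = 7 the allowed l values are 0, 1, 2, 3, 4, 5, 6, so l = 8 is out of range.

Invalid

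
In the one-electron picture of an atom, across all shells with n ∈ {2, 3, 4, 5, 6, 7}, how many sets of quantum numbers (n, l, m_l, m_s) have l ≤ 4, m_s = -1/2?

Go shell by shell, enumerating (l, m_l) with l ≤ 4:
n=2 → 4; n=3 → 9; n=4 → 16; n=5 → 25; n=6 → 25; n=7 → 25.
Orbitals: 4 + 9 + 16 + 25 + 25 + 25 = 104. With m_s fixed to -1/2 there is one state per orbital, so 104 states.

104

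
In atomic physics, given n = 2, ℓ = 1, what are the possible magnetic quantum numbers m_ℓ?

m_ℓ takes every integer from −ℓ to +ℓ. With ℓ = 1 that gives the 3 values -1, 0, 1.

-1, 0, 1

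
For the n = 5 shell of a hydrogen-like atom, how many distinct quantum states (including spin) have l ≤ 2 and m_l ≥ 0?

12

Orbitals with l ≤ 2 and m_l ≥ 0, by l: l=0 → 1; l=1 → 2; l=2 → 3.
Orbitals: 1 + 2 + 3 = 6. Each orbital carries two spin states, so 6 × 2 = 12 states.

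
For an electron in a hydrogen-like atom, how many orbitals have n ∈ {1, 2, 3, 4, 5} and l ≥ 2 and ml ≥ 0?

Per-shell orbital counts meeting the constraint:
n=3 → 3; n=4 → 7; n=5 → 12.
Total orbitals: 3 + 7 + 12 = 22.

22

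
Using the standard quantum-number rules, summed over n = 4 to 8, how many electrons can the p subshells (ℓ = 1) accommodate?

A p subshell (ℓ = 1) exists for every n ≥ 2, so shells n = 4, 5, 6, 7, 8 each contribute one — 5 subshells.
Since each p subshell holds 2(2·1+1) = 6 electrons, the total is 5 × 6 = 30.

30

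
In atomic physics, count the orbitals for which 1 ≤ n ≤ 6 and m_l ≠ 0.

70

Count contributing orbitals for each principal shell:
n=2 → 2; n=3 → 6; n=4 → 12; n=5 → 20; n=6 → 30.
Total orbitals: 2 + 6 + 12 + 20 + 30 = 70.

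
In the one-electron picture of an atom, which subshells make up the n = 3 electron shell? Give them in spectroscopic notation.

3s, 3p, 3d

For n = 3, l runs from 0 to 2. In spectroscopic notation l = 0,1,2,… ↔ s,p,d,f,g,h,i, so the subshells are 3s, 3p, 3d.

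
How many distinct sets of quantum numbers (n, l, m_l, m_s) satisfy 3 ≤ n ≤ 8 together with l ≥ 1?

Count contributing orbitals for each principal shell:
n=3 → 8; n=4 → 15; n=5 → 24; n=6 → 35; n=7 → 48; n=8 → 63.
Orbitals: 8 + 15 + 24 + 35 + 48 + 63 = 193. Including both spin states (m_s = ±1/2) gives 2 × 193 = 386 states.

386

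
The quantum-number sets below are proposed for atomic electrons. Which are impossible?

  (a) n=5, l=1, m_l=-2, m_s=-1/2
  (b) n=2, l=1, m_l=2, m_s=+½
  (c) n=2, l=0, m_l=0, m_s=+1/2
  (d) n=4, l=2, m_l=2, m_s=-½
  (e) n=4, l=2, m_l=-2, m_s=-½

(a) and (b)

(a) has |m_l| = 2 > l = 1, violating −l ≤ m_l ≤ l.
(b) has |m_l| = 2 > l = 1, violating −l ≤ m_l ≤ l.
The remaining sets (c), (d), (e) satisfy all four rules.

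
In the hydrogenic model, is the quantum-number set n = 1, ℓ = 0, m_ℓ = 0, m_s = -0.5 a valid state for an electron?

Valid

n = 1 is a positive integer. ℓ = 0 satisfies 0 ≤ ℓ ≤ n−1 = 0. m_ℓ = 0 lies in the range −ℓ … +ℓ (here 0). m_s = -1/2 is one of ±1/2.
All four constraints are satisfied.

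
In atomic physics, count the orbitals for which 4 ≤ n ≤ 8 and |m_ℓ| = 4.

Work shell by shell — for each n, count the (ℓ, m_ℓ) pairs that satisfy |m_ℓ| = 4:
n=5 → 2; n=6 → 4; n=7 → 6; n=8 → 8.
Total orbitals: 2 + 4 + 6 + 8 = 20.

20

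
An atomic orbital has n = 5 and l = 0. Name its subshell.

5s

l = 0 corresponds to the letter 's', so the subshell is 5s.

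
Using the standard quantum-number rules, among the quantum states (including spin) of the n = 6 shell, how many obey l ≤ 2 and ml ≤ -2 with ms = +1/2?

1

With n = 6 the allowed l are 0, 1, …, 5.
Contributions: l=2 → 1.
Orbitals: 1. With ms fixed to a single value there is one state per orbital, giving 1 state.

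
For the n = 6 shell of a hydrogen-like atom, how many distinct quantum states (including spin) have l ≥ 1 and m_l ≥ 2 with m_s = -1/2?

With n = 6 the allowed l are 0, 1, …, 5.
Orbitals with l ≥ 1 and m_l ≥ 2, by l: l=2 → 1; l=3 → 2; l=4 → 3; l=5 → 4.
Orbitals: 1 + 2 + 3 + 4 = 10. With m_s fixed to a single value there is one state per orbital, giving 10 states.

10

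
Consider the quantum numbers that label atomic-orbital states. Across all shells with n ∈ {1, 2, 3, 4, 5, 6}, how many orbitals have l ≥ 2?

70

Per-shell orbital counts meeting the constraint:
n=3 → 5; n=4 → 12; n=5 → 21; n=6 → 32.
Total orbitals: 5 + 12 + 21 + 32 = 70.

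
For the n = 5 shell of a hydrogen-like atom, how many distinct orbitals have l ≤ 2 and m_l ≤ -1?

Go through l = 0, …, 4 (the values permitted for n = 5).
Orbitals with l ≤ 2 and m_l ≤ -1, by l: l=1 → 1; l=2 → 2.
Total orbitals: 1 + 2 = 3.

3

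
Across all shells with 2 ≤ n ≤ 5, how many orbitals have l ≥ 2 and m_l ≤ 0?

Per-shell orbital counts meeting the constraint:
n=3 → 3; n=4 → 7; n=5 → 12.
Total orbitals: 3 + 7 + 12 = 22.

22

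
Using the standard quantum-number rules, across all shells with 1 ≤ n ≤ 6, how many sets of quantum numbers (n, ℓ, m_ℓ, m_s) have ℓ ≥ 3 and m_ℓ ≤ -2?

32

For each n in the range, tally the orbitals obeying ℓ ≥ 3 and m_ℓ ≤ -2:
n=4 → 2; n=5 → 5; n=6 → 9.
Orbitals: 2 + 5 + 9 = 16. Including both spin states (m_s = ±1/2) gives 2 × 16 = 32 states.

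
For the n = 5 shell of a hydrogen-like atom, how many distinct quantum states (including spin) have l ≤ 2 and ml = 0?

6

With n = 5 the allowed l are 0, 1, …, 4.
Per l-value: l=0 → 1; l=1 → 1; l=2 → 1.
Orbitals: 1 + 1 + 1 = 3. Each orbital carries two spin states, so 3 × 2 = 6 states.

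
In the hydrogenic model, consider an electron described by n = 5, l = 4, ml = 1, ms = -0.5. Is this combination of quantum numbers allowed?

n = 5 is a positive integer. l = 4 satisfies 0 ≤ l ≤ n−1 = 4. ml = 1 lies in the range −l … +l (here −4 … 4). ms = -1/2 is one of ±1/2.
All four constraints are satisfied.

Valid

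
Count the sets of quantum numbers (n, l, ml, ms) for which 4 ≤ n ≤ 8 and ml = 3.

For each n in the range, tally the orbitals obeying ml = 3:
n=4 → 1; n=5 → 2; n=6 → 3; n=7 → 4; n=8 → 5.
Orbitals: 1 + 2 + 3 + 4 + 5 = 15. Including both spin states (ms = ±1/2) gives 2 × 15 = 30 states.

30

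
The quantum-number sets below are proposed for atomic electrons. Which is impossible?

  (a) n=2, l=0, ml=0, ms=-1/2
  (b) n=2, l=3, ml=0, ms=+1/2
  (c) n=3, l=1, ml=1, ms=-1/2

(b)

(b) has l = 3 ≥ n = 2, violating 0 ≤ l ≤ n−1.
The remaining sets (a), (c) satisfy all four rules.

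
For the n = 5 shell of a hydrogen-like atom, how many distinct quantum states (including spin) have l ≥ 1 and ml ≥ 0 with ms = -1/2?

The n = 5 shell has l = 0 through 4; check each.
The (l, ml) pairs meeting l ≥ 1 and ml ≥ 0 give: l=1 → 2; l=2 → 3; l=3 → 4; l=4 → 5.
Orbitals: 2 + 3 + 4 + 5 = 14. With ms fixed to a single value there is one state per orbital, giving 14 states.

14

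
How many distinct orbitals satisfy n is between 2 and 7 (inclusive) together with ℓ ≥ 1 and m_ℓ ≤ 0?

Count contributing orbitals for each principal shell:
n=2 → 2; n=3 → 5; n=4 → 9; n=5 → 14; n=6 → 20; n=7 → 27.
Total orbitals: 2 + 5 + 9 + 14 + 20 + 27 = 77.

77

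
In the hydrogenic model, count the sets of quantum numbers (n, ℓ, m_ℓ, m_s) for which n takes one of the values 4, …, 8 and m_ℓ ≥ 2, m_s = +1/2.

55

Go shell by shell, enumerating (ℓ, m_ℓ) with m_ℓ ≥ 2:
n=4 → 3; n=5 → 6; n=6 → 10; n=7 → 15; n=8 → 21.
Orbitals: 3 + 6 + 10 + 15 + 21 = 55. With m_s fixed to +1/2 there is one state per orbital, so 55 states.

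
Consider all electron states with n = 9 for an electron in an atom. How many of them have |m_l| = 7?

8

The n = 9 shell has l = 0 through 8; check each.
Per l-value: l=7 → 2; l=8 → 2.
Orbitals: 2 + 2 = 4. Each orbital carries two spin states, so 4 × 2 = 8 states.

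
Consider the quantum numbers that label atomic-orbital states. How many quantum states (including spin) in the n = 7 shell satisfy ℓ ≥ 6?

26

With n = 7 the allowed ℓ are 0, 1, …, 6.
Per ℓ-value: ℓ=6 → 13.
Orbitals: 13. Each orbital carries two spin states, so 13 × 2 = 26 states.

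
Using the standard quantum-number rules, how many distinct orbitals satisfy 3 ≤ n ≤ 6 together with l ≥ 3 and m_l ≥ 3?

10

Work shell by shell — for each n, count the (l, m_l) pairs that satisfy l ≥ 3 and m_l ≥ 3:
n=4 → 1; n=5 → 3; n=6 → 6.
Total orbitals: 1 + 3 + 6 = 10.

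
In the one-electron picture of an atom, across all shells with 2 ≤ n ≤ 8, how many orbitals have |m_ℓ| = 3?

Per-shell orbital counts meeting the constraint:
n=4 → 2; n=5 → 4; n=6 → 6; n=7 → 8; n=8 → 10.
Total orbitals: 2 + 4 + 6 + 8 + 10 = 30.

30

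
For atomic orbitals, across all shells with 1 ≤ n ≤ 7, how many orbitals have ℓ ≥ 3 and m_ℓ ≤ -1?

40

Go shell by shell, enumerating (ℓ, m_ℓ) with ℓ ≥ 3 and m_ℓ ≤ -1:
n=4 → 3; n=5 → 7; n=6 → 12; n=7 → 18.
Total orbitals: 3 + 7 + 12 + 18 = 40.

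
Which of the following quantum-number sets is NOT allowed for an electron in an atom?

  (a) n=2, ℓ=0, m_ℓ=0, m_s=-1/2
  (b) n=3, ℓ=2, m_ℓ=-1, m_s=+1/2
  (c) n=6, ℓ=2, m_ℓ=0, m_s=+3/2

(c) has m_s = +3/2, but an electron's spin must be ±1/2.
The remaining sets (a), (b) satisfy all four rules.

(c)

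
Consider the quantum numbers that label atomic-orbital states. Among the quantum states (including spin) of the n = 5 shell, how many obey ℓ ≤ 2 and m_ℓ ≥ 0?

Contributions: ℓ=0 → 1; ℓ=1 → 2; ℓ=2 → 3.
Orbitals: 1 + 2 + 3 = 6. Each orbital carries two spin states, so 6 × 2 = 12 states.

12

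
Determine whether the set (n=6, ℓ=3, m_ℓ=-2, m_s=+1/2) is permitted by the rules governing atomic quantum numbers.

n = 6 is a positive integer. ℓ = 3 satisfies 0 ≤ ℓ ≤ n−1 = 5. m_ℓ = -2 lies in the range −ℓ … +ℓ (here −3 … 3). m_s = +1/2 is one of ±1/2.
All four constraints are satisfied.

Allowed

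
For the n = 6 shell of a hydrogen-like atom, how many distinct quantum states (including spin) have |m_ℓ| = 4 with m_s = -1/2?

Go through ℓ = 0, …, 5 (the values permitted for n = 6).
Orbitals with |m_ℓ| = 4, by ℓ: ℓ=4 → 2; ℓ=5 → 2.
Orbitals: 2 + 2 = 4. With m_s fixed to a single value there is one state per orbital, giving 4 states.

4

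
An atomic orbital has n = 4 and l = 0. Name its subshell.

4s

l = 0 corresponds to the letter 's', so the subshell is 4s.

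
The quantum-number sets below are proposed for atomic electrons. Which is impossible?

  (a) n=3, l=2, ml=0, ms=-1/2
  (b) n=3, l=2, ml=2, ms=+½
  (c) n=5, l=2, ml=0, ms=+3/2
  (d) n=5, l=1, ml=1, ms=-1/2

(c) has ms = +3/2, but an electron's spin must be ±1/2.
The remaining sets (a), (b), (d) satisfy all four rules.

(c)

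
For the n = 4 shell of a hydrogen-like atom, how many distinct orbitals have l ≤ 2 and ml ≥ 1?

3

With n = 4 the allowed l are 0, 1, …, 3.
Contributions: l=1 → 1; l=2 → 2.
Total orbitals: 1 + 2 = 3.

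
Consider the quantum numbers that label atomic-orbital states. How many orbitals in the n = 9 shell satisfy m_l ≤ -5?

The (l, m_l) pairs meeting m_l ≤ -5 give: l=5 → 1; l=6 → 2; l=7 → 3; l=8 → 4.
Total orbitals: 1 + 2 + 3 + 4 = 10.

10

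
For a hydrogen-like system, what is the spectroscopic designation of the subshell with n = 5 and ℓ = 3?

5f

ℓ = 3 corresponds to the letter 'f', so the subshell is 5f.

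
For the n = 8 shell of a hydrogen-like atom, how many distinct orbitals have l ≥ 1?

63

Orbitals with l ≥ 1, by l: l=1 → 3; l=2 → 5; l=3 → 7; l=4 → 9; l=5 → 11; l=6 → 13; l=7 → 15.
Total orbitals: 3 + 5 + 7 + 9 + 11 + 13 + 15 = 63.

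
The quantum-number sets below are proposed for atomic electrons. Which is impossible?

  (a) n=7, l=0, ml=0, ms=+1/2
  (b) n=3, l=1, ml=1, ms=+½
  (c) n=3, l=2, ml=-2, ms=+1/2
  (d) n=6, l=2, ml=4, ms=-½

(d)

(d) has |ml| = 4 > l = 2, violating −l ≤ ml ≤ l.
The remaining sets (a), (b), (c) satisfy all four rules.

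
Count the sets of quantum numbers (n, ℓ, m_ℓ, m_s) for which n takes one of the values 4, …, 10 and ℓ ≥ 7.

196

For each n in the range, tally the orbitals obeying ℓ ≥ 7:
n=8 → 15; n=9 → 32; n=10 → 51.
Orbitals: 15 + 32 + 51 = 98. Including both spin states (m_s = ±1/2) gives 2 × 98 = 196 states.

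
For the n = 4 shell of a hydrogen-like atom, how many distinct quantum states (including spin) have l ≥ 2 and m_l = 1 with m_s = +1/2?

Orbitals with l ≥ 2 and m_l = 1, by l: l=2 → 1; l=3 → 1.
Orbitals: 1 + 1 = 2. With m_s fixed to a single value there is one state per orbital, giving 2 states.

2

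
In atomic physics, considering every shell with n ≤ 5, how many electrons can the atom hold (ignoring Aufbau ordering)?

Total orbitals = 1² + 2² + 3² + 4² + 5² = 55. Doubling for spin gives 110 electrons.

110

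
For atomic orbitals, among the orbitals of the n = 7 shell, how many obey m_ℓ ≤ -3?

For n = 7, ℓ ranges over 0 … 6.
Orbitals with m_ℓ ≤ -3, by ℓ: ℓ=3 → 1; ℓ=4 → 2; ℓ=5 → 3; ℓ=6 → 4.
Total orbitals: 1 + 2 + 3 + 4 = 10.

10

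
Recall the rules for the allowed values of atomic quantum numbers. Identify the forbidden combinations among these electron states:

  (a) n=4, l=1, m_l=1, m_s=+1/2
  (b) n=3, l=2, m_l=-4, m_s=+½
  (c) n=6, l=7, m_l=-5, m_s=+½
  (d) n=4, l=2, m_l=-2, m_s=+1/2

(b) has |m_l| = 4 > l = 2, violating −l ≤ m_l ≤ l.
(c) has l = 7 ≥ n = 6, violating 0 ≤ l ≤ n−1.
The remaining sets (a), (d) satisfy all four rules.

(b) and (c)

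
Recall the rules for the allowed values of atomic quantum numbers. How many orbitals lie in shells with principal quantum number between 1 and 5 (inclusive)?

Shell n has n² orbitals: 1²=1 + 2²=4 + 3²=9 + 4²=16 + 5²=25 = 55 orbitals.

55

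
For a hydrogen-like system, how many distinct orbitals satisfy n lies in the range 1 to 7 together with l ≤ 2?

50

Per-shell orbital counts meeting the constraint:
n=1 → 1; n=2 → 4; n=3 → 9; n=4 → 9; n=5 → 9; n=6 → 9; n=7 → 9.
Total orbitals: 1 + 4 + 9 + 9 + 9 + 9 + 9 = 50.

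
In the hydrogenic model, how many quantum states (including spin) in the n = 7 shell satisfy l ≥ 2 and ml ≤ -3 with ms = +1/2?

Go through l = 0, …, 6 (the values permitted for n = 7).
Orbitals with l ≥ 2 and ml ≤ -3, by l: l=3 → 1; l=4 → 2; l=5 → 3; l=6 → 4.
Orbitals: 1 + 2 + 3 + 4 = 10. With ms fixed to a single value there is one state per orbital, giving 10 states.

10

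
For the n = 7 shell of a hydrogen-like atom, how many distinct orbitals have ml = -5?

2

The n = 7 shell has l = 0 through 6; check each.
The (l, ml) pairs meeting ml = -5 give: l=5 → 1; l=6 → 1.
Total orbitals: 1 + 1 = 2.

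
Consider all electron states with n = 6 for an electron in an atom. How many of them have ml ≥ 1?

30

The n = 6 shell has l = 0 through 5; check each.
Orbitals with ml ≥ 1, by l: l=1 → 1; l=2 → 2; l=3 → 3; l=4 → 4; l=5 → 5.
Orbitals: 1 + 2 + 3 + 4 + 5 = 15. Each orbital carries two spin states, so 15 × 2 = 30 states.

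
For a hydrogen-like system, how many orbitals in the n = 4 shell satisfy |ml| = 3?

2

Orbitals with |ml| = 3, by l: l=3 → 2.
Total orbitals: 2.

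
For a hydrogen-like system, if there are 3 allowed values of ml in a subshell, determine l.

ml ranges over 2l+1 integers, so 2l+1 = 3 ⇒ l = 1.

l = 1 (p)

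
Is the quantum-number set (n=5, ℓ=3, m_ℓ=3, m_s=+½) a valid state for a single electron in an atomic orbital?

Yes

n = 5 is a positive integer. ℓ = 3 satisfies 0 ≤ ℓ ≤ n−1 = 4. m_ℓ = 3 lies in the range −ℓ … +ℓ (here −3 … 3). m_s = +1/2 is one of ±1/2.
All four constraints are satisfied.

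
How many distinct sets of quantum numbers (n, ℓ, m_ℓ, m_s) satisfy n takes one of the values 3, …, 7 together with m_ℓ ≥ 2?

Work shell by shell — for each n, count the (ℓ, m_ℓ) pairs that satisfy m_ℓ ≥ 2:
n=3 → 1; n=4 → 3; n=5 → 6; n=6 → 10; n=7 → 15.
Orbitals: 1 + 3 + 6 + 10 + 15 = 35. Including both spin states (m_s = ±1/2) gives 2 × 35 = 70 states.

70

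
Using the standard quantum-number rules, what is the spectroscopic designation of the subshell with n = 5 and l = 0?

5s

l = 0 corresponds to the letter 's', so the subshell is 5s.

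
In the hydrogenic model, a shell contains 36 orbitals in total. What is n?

n² = 36 ⇒ n = 6.

n = 6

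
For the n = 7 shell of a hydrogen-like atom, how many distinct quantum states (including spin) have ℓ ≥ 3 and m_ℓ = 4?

6

Go through ℓ = 0, …, 6 (the values permitted for n = 7).
The (ℓ, m_ℓ) pairs meeting ℓ ≥ 3 and m_ℓ = 4 give: ℓ=4 → 1; ℓ=5 → 1; ℓ=6 → 1.
Orbitals: 1 + 1 + 1 = 3. Each orbital carries two spin states, so 3 × 2 = 6 states.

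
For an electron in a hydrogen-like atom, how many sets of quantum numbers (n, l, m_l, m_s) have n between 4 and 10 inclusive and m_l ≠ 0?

For each n in the range, tally the orbitals obeying m_l ≠ 0:
n=4 → 12; n=5 → 20; n=6 → 30; n=7 → 42; n=8 → 56; n=9 → 72; n=10 → 90.
Orbitals: 12 + 20 + 30 + 42 + 56 + 72 + 90 = 322. Including both spin states (m_s = ±1/2) gives 2 × 322 = 644 states.

644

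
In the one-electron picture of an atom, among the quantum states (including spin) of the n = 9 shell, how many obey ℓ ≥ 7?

64

Go through ℓ = 0, …, 8 (the values permitted for n = 9).
Contributions: ℓ=7 → 15; ℓ=8 → 17.
Orbitals: 15 + 17 = 32. Each orbital carries two spin states, so 32 × 2 = 64 states.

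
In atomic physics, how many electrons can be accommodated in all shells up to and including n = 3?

Total orbitals = 1² + 2² + 3² = 14. Doubling for spin gives 28 electrons.

28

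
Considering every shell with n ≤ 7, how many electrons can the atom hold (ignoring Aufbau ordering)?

Total orbitals = 1² + 2² + 3² + 4² + 5² + 6² + 7² = 140. Doubling for spin gives 280 electrons.

280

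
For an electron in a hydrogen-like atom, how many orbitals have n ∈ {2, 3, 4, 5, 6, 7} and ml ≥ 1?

Go shell by shell, enumerating (l, ml) with ml ≥ 1:
n=2 → 1; n=3 → 3; n=4 → 6; n=5 → 10; n=6 → 15; n=7 → 21.
Total orbitals: 1 + 3 + 6 + 10 + 15 + 21 = 56.

56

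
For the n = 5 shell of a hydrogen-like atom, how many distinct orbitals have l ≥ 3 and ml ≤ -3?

With n = 5 the allowed l are 0, 1, …, 4.
Orbitals with l ≥ 3 and ml ≤ -3, by l: l=3 → 1; l=4 → 2.
Total orbitals: 1 + 2 = 3.

3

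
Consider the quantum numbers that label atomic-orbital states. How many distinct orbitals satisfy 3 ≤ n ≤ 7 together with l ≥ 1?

Per-shell orbital counts meeting the constraint:
n=3 → 8; n=4 → 15; n=5 → 24; n=6 → 35; n=7 → 48.
Total orbitals: 8 + 15 + 24 + 35 + 48 = 130.

130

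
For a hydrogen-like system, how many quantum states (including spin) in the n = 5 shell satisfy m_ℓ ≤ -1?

The (ℓ, m_ℓ) pairs meeting m_ℓ ≤ -1 give: ℓ=1 → 1; ℓ=2 → 2; ℓ=3 → 3; ℓ=4 → 4.
Orbitals: 1 + 2 + 3 + 4 = 10. Each orbital carries two spin states, so 10 × 2 = 20 states.

20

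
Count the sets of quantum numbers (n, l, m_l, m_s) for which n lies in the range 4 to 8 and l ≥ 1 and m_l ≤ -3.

For each n in the range, tally the orbitals obeying l ≥ 1 and m_l ≤ -3:
n=4 → 1; n=5 → 3; n=6 → 6; n=7 → 10; n=8 → 15.
Orbitals: 1 + 3 + 6 + 10 + 15 = 35. Including both spin states (m_s = ±1/2) gives 2 × 35 = 70 states.

70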